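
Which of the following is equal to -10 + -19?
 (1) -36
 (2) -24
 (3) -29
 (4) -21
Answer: 3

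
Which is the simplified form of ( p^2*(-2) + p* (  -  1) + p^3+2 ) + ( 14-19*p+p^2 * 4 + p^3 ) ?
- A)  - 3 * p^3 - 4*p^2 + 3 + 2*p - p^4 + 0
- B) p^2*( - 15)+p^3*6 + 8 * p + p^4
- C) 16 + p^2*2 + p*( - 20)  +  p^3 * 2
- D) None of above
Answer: C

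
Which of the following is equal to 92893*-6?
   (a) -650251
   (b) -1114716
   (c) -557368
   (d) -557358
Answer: d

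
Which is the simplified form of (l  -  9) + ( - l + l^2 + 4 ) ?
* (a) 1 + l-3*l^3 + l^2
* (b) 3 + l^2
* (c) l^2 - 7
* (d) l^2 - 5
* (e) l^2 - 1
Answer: d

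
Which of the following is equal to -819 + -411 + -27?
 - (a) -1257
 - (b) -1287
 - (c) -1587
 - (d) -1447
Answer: a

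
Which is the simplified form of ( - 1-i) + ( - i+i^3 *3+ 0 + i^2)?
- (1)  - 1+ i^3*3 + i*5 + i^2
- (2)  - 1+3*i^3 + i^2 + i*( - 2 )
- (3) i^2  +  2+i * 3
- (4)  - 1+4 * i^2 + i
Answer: 2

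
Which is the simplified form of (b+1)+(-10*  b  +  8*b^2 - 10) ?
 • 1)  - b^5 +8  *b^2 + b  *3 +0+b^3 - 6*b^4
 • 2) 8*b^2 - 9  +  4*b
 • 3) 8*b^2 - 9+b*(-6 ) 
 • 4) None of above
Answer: 4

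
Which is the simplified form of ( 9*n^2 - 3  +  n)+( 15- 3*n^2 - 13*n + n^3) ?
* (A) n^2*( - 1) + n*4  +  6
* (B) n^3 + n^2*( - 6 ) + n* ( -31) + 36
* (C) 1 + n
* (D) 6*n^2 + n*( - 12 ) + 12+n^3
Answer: D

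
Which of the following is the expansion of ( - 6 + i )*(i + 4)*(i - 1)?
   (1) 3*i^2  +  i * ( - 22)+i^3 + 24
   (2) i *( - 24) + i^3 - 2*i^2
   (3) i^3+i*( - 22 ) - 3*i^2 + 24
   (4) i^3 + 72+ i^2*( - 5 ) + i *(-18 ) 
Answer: 3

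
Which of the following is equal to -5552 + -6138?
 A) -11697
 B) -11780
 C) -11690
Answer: C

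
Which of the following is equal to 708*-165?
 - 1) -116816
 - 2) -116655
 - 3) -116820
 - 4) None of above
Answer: 3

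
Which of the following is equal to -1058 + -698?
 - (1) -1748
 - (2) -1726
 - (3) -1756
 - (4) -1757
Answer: 3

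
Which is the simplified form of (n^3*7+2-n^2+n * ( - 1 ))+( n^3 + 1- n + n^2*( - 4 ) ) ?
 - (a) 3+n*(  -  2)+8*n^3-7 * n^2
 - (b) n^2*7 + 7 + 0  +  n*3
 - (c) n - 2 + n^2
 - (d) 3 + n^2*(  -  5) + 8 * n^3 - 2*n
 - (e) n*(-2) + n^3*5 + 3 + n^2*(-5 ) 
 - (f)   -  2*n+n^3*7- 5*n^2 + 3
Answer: d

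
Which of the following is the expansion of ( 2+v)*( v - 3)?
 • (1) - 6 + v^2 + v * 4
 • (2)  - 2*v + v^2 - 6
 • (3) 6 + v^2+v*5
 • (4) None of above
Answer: 4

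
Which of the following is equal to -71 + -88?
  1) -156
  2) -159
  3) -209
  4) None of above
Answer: 2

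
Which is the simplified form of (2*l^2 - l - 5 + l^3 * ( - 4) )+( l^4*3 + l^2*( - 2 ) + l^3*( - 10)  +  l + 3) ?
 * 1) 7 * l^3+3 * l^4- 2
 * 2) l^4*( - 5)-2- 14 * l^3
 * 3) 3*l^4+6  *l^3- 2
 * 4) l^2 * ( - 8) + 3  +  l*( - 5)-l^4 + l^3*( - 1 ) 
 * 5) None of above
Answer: 5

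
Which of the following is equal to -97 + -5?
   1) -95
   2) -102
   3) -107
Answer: 2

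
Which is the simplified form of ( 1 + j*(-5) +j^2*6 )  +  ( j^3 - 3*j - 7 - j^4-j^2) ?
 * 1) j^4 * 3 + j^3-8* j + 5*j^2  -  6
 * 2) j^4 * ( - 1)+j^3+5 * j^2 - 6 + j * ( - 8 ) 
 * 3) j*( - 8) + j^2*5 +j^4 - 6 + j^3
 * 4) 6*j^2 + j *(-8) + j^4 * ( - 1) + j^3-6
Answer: 2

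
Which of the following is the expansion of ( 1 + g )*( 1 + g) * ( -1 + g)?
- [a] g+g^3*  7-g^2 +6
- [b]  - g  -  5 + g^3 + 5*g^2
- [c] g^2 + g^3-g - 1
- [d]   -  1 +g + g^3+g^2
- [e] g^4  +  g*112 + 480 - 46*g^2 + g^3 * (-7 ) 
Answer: c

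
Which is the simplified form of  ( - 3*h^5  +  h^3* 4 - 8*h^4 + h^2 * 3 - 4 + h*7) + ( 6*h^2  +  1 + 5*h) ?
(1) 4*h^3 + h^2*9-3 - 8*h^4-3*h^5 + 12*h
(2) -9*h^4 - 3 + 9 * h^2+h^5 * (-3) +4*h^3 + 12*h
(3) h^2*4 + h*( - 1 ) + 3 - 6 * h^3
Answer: 1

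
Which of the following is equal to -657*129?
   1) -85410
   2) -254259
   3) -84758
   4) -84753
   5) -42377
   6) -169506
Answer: 4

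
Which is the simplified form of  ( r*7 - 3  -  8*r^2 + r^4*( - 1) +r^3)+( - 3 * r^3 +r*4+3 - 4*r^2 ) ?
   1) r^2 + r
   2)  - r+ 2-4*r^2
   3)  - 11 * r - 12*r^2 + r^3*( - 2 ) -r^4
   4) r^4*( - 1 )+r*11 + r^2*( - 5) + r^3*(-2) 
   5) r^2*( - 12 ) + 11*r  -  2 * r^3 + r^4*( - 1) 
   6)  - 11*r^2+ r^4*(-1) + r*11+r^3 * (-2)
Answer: 5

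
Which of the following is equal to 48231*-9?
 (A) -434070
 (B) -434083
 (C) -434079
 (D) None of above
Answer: C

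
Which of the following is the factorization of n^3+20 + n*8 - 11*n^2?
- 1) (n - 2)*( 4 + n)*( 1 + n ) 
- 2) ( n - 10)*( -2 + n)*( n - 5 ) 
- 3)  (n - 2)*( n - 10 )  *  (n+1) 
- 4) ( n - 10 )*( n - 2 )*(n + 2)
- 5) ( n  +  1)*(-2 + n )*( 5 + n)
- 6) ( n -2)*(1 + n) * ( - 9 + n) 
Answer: 3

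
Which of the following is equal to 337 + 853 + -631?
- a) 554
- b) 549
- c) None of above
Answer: c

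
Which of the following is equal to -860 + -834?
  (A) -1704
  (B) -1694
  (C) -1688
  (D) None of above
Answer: B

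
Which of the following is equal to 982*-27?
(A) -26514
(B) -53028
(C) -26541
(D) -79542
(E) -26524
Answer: A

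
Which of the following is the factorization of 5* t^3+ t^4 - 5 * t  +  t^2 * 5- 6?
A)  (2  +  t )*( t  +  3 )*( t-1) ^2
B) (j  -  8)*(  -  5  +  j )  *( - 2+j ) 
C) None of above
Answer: C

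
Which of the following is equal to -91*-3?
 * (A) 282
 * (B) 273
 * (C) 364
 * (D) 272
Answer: B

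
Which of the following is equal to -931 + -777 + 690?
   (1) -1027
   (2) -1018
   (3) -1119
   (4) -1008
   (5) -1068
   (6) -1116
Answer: 2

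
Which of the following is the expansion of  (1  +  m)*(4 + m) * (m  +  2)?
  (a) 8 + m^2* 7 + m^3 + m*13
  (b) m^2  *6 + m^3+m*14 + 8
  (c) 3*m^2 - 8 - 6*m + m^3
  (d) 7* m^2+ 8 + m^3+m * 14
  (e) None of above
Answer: d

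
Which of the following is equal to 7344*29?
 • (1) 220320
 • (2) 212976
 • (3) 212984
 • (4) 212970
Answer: 2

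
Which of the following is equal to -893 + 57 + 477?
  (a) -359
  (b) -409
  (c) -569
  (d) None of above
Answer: a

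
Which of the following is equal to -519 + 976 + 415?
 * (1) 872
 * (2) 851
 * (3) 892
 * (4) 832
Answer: 1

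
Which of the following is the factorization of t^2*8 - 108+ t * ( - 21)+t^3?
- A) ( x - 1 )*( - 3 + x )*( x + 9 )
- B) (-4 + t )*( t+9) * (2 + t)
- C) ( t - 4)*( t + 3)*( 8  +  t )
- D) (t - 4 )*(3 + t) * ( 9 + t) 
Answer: D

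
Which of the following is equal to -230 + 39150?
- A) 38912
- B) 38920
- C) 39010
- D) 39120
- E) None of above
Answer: B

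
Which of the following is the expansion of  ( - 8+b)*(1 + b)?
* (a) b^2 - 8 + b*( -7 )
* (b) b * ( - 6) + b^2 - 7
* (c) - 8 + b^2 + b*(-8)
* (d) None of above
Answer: a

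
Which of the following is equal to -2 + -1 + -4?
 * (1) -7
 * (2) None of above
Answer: 1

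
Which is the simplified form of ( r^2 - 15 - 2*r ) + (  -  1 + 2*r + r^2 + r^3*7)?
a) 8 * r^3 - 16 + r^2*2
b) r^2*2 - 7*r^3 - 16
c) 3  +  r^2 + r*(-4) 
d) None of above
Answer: d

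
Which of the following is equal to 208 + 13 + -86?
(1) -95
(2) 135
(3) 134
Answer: 2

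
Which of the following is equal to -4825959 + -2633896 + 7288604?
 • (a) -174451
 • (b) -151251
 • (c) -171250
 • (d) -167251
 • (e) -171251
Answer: e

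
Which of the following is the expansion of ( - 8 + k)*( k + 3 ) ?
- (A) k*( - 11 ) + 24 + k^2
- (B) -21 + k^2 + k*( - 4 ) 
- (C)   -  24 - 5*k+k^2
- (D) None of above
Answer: C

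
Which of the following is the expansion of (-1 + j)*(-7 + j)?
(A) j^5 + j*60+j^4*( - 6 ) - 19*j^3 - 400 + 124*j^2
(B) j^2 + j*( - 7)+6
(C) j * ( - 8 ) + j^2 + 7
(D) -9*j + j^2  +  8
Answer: C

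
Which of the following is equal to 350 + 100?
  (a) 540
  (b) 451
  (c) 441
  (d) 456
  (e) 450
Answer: e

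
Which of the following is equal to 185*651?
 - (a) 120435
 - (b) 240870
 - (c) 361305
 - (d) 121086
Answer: a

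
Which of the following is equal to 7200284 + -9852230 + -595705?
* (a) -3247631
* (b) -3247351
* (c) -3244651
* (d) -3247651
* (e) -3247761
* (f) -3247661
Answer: d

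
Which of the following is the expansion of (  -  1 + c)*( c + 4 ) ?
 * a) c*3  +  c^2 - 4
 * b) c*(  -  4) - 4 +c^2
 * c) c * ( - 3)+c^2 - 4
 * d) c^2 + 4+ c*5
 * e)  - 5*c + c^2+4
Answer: a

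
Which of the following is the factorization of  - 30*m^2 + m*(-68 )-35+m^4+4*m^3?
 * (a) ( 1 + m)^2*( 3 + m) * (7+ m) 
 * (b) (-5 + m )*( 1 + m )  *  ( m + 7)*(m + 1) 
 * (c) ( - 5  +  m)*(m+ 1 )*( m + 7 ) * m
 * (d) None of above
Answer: b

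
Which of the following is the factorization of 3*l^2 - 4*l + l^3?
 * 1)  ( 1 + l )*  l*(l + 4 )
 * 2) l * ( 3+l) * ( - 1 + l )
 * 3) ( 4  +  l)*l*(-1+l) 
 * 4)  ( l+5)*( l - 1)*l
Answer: 3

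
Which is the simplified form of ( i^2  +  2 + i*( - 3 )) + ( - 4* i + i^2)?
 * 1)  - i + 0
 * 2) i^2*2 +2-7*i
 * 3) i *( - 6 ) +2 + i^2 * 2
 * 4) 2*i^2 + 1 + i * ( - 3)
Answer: 2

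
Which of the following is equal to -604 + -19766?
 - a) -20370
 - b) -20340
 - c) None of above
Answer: a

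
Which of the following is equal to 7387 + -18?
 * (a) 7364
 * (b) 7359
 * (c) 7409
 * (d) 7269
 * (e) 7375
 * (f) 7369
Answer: f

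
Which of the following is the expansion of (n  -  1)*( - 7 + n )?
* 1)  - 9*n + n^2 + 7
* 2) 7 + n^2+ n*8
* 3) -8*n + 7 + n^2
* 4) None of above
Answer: 3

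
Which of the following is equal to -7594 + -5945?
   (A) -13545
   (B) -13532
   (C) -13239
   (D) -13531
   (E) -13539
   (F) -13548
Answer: E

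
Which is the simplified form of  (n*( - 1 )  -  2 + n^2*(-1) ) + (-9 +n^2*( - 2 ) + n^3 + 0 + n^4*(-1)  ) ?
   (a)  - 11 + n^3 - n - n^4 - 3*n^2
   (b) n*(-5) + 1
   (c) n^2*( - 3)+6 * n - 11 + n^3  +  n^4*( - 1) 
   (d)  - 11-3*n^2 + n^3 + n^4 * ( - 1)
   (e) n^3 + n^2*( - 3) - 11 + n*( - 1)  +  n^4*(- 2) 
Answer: a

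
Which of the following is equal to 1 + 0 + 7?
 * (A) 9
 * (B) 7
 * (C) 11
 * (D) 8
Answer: D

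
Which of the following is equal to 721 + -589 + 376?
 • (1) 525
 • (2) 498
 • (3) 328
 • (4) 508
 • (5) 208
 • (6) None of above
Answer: 4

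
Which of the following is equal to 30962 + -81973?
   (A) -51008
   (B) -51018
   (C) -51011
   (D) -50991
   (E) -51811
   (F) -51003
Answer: C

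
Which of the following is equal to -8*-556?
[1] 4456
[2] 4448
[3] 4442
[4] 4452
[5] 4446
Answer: 2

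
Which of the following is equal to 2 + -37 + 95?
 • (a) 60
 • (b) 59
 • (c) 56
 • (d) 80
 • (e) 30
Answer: a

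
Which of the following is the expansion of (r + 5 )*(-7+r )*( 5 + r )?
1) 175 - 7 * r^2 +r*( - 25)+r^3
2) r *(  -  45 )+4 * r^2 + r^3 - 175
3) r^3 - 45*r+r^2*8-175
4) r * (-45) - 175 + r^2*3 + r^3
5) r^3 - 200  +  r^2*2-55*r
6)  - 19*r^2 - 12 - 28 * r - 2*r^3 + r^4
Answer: 4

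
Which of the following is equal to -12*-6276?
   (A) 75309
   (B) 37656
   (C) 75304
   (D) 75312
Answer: D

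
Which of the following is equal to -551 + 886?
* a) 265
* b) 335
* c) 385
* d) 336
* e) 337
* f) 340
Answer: b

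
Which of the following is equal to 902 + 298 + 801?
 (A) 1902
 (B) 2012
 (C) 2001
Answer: C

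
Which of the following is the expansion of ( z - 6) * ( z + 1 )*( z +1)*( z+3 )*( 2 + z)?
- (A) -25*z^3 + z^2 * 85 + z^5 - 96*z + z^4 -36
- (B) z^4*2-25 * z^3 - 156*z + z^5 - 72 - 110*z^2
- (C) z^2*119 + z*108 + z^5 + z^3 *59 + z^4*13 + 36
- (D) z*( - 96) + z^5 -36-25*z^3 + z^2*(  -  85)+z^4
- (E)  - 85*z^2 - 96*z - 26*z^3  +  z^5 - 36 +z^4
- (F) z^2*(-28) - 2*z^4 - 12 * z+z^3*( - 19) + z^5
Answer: D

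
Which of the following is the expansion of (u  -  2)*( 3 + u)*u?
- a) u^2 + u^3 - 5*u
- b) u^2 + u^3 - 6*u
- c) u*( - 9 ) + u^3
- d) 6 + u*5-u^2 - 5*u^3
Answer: b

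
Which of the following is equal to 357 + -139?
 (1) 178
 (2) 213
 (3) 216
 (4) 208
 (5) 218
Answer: 5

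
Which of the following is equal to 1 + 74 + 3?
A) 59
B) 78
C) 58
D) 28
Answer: B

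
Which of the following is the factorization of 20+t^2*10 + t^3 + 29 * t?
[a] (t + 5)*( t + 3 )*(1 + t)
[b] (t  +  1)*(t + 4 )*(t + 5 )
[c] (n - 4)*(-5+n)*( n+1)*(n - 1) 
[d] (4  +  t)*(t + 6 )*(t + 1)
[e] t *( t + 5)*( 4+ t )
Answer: b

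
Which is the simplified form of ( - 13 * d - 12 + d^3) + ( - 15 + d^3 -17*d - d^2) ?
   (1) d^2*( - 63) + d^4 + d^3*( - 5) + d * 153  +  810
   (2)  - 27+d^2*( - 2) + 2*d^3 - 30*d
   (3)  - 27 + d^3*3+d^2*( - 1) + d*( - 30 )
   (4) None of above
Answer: 4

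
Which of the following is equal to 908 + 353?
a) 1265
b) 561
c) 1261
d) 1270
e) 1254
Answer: c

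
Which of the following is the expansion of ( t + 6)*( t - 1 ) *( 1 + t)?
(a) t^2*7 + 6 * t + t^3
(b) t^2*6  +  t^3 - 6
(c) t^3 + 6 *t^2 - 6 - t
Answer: c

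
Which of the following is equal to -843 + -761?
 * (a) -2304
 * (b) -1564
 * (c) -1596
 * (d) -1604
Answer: d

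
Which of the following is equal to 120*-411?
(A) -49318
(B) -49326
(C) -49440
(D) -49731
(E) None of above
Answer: E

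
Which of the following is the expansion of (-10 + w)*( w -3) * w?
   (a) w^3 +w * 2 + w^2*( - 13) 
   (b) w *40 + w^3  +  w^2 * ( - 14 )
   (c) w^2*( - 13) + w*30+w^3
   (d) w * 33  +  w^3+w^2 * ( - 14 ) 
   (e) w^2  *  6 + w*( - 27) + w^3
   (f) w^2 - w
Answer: c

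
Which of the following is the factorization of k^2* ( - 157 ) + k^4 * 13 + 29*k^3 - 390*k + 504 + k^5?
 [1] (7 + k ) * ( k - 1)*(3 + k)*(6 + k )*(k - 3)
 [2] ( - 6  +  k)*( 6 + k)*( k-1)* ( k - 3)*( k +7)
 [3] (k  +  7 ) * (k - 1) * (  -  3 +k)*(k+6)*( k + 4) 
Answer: 3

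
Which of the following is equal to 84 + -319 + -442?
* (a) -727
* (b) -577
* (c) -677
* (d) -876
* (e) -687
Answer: c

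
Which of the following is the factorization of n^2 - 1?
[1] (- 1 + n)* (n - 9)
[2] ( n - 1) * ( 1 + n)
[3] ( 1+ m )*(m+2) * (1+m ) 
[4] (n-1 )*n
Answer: 2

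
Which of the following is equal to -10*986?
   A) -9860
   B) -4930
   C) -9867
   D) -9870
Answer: A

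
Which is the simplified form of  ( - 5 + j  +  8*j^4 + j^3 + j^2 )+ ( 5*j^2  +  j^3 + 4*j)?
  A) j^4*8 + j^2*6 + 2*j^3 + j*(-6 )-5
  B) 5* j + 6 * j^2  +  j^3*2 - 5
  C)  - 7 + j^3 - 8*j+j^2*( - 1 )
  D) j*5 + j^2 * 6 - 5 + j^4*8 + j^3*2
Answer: D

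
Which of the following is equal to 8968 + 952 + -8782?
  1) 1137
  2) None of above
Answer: 2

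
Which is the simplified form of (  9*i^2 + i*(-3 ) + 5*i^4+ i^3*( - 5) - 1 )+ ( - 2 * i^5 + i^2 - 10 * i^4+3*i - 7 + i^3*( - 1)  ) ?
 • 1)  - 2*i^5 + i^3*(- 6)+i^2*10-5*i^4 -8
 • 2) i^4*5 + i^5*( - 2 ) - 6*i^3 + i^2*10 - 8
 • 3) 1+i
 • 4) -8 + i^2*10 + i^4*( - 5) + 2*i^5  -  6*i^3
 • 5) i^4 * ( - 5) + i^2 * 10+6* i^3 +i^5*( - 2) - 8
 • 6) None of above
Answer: 1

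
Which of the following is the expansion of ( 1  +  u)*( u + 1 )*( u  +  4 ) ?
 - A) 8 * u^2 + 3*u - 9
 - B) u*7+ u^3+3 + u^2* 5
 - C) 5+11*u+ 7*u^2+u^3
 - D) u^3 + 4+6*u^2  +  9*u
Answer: D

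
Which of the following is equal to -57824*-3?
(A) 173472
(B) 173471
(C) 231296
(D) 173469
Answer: A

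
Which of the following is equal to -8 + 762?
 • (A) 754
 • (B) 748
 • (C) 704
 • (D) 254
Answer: A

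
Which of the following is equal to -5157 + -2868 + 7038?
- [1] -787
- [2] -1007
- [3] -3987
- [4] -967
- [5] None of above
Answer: 5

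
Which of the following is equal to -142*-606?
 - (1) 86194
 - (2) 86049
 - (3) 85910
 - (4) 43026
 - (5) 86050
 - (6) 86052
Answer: 6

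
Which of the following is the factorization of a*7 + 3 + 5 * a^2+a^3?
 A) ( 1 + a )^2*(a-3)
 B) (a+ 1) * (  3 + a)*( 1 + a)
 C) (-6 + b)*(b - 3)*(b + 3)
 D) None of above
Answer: B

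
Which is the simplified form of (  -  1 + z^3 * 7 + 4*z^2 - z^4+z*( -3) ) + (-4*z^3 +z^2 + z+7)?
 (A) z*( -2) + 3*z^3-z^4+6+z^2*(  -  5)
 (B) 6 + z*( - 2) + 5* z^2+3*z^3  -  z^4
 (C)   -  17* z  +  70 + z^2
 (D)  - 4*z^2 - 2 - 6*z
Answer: B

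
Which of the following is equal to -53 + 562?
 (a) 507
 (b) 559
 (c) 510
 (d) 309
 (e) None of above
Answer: e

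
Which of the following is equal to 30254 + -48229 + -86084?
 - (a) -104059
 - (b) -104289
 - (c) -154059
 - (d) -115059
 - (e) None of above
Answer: a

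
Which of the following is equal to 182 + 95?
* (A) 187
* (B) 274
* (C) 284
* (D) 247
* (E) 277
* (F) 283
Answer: E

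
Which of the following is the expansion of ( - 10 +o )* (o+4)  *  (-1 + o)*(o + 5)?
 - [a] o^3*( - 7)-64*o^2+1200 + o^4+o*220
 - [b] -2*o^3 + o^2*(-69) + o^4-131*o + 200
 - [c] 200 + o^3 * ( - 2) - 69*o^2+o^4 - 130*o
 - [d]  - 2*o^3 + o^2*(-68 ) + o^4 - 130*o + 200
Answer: c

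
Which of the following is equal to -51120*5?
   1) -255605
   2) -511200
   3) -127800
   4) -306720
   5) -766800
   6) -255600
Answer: 6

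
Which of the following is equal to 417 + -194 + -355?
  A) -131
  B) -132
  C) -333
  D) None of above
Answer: B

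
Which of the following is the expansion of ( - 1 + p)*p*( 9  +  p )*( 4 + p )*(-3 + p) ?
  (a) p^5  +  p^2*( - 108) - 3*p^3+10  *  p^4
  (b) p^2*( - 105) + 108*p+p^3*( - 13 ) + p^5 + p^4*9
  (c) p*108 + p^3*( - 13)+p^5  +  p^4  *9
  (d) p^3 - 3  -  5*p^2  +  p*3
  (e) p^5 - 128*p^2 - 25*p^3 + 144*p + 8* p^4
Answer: b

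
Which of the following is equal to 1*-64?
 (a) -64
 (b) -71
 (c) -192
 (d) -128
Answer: a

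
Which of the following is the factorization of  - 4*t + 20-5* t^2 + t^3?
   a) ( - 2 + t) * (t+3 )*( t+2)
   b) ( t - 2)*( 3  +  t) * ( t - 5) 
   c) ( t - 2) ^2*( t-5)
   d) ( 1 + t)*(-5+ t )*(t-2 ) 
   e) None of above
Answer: e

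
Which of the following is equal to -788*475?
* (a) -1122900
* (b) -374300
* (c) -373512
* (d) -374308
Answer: b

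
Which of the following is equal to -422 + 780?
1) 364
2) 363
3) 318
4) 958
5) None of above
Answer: 5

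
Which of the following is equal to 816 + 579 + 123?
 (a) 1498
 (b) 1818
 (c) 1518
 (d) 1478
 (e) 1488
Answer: c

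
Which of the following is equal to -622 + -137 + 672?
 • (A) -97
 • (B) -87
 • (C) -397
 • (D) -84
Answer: B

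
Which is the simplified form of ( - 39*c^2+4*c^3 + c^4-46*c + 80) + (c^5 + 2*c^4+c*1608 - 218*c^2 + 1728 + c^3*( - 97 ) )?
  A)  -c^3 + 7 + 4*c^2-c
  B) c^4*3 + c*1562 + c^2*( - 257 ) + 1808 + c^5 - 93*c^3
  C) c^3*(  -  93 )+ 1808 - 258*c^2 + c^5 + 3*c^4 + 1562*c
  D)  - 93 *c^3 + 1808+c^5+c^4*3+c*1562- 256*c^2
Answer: B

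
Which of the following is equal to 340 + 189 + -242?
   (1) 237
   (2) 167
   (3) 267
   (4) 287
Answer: 4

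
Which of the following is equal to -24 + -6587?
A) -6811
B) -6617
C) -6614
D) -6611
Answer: D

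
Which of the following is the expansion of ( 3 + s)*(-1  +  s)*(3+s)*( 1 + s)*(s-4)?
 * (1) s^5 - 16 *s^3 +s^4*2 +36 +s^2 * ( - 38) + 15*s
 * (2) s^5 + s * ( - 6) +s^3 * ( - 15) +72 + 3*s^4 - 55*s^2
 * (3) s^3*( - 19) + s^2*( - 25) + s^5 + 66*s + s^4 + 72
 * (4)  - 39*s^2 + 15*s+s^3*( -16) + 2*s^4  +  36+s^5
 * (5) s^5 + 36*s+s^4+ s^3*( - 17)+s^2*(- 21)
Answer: 1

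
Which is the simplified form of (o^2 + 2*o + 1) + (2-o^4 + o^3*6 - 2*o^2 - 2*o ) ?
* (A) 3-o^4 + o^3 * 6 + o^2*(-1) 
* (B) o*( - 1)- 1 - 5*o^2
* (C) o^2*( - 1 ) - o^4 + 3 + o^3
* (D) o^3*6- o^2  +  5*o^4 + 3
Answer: A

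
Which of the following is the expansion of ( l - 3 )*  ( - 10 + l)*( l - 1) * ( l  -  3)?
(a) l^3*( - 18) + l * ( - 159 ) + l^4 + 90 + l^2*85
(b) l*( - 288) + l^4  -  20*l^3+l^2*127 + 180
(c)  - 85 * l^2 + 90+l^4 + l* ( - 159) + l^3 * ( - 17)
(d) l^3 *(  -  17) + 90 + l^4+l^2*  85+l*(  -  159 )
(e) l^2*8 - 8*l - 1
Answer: d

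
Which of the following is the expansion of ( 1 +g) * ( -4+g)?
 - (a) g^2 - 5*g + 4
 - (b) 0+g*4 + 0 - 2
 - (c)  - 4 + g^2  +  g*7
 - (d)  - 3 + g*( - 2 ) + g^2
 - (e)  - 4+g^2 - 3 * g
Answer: e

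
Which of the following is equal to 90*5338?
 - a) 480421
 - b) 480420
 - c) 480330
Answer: b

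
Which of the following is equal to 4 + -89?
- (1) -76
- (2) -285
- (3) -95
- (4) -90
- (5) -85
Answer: 5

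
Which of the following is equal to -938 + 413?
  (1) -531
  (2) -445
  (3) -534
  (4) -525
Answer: 4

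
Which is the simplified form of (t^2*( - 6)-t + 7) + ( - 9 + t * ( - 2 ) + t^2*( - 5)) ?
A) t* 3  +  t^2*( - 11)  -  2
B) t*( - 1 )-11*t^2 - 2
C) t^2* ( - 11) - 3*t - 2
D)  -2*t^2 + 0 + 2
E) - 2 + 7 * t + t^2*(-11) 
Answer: C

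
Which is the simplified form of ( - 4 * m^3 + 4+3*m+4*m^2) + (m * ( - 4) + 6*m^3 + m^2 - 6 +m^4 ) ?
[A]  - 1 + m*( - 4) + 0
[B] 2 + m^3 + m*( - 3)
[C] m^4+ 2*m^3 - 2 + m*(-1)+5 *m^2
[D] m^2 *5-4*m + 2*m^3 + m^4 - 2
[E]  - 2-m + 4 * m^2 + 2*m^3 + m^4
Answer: C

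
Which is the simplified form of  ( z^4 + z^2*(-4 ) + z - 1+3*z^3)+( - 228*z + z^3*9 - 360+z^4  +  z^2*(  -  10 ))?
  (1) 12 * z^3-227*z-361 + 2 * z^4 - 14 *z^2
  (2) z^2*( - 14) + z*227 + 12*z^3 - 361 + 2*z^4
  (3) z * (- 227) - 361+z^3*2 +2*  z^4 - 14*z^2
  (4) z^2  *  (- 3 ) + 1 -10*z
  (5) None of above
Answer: 1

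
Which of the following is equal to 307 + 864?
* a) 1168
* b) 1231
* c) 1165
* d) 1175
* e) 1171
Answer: e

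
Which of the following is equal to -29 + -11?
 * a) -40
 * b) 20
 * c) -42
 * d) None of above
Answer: a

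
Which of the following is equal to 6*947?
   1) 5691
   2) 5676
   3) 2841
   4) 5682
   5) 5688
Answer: 4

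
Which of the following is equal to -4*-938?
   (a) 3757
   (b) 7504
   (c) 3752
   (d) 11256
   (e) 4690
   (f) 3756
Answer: c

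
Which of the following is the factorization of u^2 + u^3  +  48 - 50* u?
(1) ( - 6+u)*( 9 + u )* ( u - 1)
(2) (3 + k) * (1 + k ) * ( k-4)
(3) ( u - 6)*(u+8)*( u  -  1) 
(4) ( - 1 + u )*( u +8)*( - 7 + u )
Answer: 3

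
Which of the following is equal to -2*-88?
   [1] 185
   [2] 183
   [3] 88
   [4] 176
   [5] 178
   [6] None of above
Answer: 4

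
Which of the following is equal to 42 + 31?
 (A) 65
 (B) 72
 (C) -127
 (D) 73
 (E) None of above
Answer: D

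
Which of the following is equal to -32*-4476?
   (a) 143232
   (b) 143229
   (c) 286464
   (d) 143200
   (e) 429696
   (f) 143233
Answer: a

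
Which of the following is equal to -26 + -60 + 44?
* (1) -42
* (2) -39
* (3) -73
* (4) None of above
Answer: 1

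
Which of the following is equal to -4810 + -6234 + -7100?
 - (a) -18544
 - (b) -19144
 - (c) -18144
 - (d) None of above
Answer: c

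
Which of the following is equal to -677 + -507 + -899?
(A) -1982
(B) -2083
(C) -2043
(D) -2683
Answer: B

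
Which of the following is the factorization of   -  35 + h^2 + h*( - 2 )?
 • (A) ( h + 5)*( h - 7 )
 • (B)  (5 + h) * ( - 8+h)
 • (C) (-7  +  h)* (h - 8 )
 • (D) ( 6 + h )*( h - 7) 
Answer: A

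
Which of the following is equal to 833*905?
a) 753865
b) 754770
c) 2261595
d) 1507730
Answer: a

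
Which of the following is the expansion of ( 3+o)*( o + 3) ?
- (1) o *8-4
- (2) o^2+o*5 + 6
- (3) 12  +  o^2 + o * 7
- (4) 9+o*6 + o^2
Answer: 4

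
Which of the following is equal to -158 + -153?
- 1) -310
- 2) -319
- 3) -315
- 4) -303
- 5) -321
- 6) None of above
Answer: 6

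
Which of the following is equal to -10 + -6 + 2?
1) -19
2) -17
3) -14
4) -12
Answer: 3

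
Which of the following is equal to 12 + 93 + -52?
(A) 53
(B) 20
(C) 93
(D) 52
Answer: A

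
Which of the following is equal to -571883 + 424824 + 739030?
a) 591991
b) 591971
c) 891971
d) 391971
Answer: b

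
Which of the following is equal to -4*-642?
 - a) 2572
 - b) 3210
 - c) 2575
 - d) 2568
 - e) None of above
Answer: d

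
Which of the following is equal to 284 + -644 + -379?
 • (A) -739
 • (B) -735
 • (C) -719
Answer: A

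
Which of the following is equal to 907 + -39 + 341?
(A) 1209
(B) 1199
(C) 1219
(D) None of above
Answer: A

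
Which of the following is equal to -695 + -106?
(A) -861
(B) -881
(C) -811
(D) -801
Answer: D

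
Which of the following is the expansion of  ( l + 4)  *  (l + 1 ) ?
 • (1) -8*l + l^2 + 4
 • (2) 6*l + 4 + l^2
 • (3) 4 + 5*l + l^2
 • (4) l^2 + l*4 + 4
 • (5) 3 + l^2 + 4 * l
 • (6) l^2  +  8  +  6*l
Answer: 3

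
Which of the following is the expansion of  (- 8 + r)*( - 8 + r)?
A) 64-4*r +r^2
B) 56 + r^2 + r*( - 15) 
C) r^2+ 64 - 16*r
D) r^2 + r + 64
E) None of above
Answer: C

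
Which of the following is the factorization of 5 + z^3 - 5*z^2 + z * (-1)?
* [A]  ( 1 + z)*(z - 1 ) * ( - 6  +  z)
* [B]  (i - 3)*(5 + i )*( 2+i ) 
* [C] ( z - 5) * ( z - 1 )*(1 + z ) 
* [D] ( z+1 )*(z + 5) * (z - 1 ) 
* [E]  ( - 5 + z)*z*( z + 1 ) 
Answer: C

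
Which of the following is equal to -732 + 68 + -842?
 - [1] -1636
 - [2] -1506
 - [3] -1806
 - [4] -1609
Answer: 2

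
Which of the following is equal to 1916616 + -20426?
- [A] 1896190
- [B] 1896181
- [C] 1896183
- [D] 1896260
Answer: A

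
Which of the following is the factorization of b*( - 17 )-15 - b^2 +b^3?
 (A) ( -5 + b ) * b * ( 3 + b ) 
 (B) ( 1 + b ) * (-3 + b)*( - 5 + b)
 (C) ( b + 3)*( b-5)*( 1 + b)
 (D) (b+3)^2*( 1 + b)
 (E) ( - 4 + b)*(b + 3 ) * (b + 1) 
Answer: C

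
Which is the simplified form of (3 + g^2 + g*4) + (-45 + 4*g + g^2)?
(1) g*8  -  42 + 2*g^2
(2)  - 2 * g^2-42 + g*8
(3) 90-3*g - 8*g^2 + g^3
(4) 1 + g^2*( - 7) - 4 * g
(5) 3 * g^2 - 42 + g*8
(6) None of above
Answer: 1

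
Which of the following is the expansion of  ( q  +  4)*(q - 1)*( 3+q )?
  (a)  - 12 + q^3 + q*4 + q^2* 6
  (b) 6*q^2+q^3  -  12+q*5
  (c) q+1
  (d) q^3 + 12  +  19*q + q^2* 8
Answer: b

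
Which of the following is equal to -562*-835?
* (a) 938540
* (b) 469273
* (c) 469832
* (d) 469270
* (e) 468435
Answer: d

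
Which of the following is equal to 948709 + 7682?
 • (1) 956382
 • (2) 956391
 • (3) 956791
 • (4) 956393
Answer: 2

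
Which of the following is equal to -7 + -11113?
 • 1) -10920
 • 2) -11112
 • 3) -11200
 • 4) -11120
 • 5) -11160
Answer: 4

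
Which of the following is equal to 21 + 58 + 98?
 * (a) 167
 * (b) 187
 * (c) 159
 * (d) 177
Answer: d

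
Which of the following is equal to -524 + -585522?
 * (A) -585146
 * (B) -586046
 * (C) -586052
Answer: B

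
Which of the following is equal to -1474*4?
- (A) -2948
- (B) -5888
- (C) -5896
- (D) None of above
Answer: C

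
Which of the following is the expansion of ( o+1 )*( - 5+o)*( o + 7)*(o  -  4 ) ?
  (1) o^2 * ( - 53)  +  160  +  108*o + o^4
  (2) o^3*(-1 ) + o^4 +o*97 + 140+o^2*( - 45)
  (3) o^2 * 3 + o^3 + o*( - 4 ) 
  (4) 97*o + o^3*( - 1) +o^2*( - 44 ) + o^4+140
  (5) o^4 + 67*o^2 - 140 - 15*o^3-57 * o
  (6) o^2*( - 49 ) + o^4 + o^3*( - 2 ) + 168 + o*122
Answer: 2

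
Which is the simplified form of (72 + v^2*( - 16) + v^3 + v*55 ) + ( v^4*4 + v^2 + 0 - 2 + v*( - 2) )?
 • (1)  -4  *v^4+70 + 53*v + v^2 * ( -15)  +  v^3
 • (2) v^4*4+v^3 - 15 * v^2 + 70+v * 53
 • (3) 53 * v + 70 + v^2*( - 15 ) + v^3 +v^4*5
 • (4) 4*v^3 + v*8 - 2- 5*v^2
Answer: 2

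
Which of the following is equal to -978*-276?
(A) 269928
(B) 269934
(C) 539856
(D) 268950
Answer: A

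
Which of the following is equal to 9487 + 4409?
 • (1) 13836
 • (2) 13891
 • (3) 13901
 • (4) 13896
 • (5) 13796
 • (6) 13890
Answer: 4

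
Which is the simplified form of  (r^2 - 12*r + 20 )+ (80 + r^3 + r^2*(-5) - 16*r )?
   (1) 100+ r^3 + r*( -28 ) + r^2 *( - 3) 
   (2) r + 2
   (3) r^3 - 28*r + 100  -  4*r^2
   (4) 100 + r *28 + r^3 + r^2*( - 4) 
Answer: 3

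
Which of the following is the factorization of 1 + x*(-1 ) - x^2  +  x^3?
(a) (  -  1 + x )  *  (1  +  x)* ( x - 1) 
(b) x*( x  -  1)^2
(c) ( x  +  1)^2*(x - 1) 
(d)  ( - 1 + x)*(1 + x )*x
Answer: a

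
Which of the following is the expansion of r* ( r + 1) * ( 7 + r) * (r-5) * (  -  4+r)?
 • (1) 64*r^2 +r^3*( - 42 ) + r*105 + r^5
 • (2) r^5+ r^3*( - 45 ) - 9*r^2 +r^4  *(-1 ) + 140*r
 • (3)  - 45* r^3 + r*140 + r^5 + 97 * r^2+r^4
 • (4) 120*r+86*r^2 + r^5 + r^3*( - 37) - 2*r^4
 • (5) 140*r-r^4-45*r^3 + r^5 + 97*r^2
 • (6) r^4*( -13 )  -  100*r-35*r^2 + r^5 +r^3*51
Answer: 5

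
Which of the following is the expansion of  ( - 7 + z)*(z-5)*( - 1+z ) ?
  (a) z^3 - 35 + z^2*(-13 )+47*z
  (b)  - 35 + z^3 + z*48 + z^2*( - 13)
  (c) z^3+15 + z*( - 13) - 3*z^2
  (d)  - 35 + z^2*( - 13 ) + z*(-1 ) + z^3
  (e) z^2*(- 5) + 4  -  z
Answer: a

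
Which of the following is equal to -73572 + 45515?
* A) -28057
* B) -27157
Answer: A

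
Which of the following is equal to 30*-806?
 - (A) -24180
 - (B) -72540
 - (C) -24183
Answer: A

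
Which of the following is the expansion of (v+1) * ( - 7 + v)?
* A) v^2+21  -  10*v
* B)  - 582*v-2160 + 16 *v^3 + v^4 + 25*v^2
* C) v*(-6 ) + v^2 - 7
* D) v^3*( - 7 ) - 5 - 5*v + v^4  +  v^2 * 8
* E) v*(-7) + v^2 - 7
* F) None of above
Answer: C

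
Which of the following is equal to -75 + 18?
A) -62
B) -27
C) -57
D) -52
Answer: C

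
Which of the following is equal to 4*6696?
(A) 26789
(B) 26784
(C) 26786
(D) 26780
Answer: B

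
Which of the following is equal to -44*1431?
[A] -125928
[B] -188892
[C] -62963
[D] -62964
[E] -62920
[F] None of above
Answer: D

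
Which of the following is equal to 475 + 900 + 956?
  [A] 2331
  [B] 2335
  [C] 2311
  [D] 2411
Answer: A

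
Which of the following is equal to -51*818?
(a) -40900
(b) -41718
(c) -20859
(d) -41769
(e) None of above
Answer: b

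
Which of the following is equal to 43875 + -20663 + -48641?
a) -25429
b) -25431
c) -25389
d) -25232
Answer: a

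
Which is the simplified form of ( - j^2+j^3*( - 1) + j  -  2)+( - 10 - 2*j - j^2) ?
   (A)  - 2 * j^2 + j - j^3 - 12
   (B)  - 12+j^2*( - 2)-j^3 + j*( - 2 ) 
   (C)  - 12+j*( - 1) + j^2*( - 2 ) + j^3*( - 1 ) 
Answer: C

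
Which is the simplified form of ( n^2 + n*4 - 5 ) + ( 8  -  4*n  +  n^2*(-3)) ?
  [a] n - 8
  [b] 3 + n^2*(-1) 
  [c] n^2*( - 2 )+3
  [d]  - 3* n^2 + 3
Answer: c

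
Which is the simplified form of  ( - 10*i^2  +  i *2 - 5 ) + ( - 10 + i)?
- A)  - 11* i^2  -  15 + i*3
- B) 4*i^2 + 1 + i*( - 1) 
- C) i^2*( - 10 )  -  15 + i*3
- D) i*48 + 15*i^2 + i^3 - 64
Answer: C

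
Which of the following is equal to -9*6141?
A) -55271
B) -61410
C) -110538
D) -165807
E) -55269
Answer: E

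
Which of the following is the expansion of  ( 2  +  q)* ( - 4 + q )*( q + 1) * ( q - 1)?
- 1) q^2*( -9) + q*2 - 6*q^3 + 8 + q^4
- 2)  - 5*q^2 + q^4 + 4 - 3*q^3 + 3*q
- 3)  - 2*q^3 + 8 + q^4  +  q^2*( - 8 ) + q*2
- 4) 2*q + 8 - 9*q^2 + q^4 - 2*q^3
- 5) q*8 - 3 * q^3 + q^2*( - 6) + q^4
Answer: 4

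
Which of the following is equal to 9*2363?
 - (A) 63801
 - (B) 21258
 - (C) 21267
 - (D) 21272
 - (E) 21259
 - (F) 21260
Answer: C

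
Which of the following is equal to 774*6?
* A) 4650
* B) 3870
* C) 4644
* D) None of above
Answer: C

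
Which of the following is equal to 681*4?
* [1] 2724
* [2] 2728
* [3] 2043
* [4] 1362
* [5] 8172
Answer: 1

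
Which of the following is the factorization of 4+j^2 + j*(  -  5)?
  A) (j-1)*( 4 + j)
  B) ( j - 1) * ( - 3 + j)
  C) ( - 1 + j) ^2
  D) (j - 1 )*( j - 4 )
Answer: D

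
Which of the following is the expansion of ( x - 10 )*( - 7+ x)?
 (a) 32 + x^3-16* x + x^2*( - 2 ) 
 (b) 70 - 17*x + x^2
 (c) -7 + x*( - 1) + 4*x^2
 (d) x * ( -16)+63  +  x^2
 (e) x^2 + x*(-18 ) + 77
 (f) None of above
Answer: b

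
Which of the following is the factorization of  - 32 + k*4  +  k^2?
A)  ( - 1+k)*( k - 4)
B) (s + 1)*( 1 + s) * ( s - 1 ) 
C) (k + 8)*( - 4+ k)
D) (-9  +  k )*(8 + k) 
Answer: C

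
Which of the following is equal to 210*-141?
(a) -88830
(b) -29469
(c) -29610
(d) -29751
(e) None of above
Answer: c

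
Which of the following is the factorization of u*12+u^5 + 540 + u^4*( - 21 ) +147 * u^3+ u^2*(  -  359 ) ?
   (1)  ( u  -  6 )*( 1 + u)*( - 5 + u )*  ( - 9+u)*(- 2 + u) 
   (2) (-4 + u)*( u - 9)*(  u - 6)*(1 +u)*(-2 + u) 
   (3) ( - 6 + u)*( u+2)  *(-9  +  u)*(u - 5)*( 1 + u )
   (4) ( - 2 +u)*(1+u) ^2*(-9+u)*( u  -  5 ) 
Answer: 1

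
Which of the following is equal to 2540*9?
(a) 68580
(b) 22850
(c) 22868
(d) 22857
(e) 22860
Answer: e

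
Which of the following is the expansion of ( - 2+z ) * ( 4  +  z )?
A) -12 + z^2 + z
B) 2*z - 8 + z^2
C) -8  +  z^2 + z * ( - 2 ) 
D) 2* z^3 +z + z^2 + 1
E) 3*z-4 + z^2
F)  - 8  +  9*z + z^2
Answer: B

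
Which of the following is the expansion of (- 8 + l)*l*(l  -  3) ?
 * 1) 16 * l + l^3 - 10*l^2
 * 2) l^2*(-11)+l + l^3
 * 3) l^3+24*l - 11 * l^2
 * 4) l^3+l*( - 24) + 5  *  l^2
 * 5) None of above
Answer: 3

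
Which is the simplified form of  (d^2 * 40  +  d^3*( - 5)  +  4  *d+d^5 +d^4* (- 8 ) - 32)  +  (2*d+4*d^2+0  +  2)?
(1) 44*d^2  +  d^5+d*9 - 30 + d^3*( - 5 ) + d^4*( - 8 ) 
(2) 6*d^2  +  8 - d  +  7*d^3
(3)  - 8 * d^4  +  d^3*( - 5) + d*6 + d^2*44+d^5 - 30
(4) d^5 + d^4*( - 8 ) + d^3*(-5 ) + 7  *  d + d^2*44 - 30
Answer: 3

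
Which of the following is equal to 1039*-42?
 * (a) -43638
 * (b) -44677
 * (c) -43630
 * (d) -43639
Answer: a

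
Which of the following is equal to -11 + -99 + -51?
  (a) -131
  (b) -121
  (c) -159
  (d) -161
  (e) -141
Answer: d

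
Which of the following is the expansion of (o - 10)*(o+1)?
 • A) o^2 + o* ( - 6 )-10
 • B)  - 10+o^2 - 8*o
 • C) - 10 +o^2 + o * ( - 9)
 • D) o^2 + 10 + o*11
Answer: C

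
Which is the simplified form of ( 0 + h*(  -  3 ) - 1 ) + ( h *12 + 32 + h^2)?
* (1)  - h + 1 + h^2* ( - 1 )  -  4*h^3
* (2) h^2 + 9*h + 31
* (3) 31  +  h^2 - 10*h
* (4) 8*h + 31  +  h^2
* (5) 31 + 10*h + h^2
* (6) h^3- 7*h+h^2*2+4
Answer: 2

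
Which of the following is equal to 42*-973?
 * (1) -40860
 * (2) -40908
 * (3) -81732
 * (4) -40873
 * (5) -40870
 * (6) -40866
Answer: 6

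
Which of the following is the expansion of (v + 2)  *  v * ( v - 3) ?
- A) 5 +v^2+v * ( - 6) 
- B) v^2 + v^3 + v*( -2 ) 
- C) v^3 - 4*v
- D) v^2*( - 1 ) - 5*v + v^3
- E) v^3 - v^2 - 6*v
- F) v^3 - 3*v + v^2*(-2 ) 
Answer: E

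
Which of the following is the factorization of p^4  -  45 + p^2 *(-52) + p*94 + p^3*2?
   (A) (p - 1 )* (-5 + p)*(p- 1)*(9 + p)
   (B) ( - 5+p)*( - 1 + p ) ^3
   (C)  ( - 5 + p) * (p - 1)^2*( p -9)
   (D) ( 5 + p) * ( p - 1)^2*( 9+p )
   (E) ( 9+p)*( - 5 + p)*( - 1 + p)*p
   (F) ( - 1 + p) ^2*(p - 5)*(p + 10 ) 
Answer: A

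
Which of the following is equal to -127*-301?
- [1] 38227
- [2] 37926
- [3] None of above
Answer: 1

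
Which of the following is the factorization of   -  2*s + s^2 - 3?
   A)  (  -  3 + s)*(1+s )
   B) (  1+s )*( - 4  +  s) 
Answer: A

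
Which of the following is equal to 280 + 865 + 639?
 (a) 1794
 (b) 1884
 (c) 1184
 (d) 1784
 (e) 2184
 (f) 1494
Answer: d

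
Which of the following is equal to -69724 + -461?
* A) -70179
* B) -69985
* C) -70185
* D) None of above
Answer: C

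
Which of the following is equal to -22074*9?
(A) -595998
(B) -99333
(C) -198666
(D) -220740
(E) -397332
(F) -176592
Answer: C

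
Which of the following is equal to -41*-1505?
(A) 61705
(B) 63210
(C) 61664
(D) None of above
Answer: A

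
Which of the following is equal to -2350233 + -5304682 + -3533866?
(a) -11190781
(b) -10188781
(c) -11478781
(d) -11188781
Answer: d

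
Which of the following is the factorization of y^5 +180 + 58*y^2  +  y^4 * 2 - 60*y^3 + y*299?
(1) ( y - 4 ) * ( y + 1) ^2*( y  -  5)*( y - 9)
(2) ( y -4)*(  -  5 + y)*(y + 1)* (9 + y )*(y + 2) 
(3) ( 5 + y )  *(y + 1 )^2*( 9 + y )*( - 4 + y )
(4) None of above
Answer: 4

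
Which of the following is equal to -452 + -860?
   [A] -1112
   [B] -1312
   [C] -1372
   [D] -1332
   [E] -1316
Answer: B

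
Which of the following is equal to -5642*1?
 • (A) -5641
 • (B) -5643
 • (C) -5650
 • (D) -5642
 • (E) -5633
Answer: D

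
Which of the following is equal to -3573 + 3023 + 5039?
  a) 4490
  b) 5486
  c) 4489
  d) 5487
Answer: c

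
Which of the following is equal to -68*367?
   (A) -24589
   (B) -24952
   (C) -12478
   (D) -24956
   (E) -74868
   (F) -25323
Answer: D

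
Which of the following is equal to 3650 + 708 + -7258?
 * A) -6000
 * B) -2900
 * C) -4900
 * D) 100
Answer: B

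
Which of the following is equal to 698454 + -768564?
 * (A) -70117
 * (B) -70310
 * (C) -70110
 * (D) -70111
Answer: C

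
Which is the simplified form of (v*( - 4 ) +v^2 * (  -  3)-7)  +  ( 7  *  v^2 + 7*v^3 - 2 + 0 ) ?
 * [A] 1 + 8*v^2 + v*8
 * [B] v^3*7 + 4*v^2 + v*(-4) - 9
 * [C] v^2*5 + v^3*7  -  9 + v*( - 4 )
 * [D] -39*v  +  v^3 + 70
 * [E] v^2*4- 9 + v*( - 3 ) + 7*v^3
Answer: B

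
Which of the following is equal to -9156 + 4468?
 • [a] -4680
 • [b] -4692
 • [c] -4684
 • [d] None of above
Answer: d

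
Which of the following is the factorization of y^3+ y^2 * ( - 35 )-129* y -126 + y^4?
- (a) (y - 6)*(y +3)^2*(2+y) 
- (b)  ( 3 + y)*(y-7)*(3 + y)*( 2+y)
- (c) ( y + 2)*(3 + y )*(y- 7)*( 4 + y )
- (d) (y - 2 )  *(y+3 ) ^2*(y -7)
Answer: b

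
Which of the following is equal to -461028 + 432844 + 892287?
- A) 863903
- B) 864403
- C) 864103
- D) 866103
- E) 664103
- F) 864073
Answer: C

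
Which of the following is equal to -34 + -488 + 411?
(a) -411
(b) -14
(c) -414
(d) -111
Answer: d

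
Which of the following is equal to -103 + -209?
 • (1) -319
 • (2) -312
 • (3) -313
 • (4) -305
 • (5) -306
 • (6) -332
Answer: 2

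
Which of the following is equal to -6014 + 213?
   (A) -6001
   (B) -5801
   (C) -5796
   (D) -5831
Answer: B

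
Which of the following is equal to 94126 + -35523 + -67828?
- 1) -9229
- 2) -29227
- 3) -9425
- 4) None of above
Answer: 4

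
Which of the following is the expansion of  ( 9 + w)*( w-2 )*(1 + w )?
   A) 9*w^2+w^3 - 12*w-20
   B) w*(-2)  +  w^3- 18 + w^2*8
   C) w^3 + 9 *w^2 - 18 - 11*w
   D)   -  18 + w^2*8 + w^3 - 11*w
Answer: D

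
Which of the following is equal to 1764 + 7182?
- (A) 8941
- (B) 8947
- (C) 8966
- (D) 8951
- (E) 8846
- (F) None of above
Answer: F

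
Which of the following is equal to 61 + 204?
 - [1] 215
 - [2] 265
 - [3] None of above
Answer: 2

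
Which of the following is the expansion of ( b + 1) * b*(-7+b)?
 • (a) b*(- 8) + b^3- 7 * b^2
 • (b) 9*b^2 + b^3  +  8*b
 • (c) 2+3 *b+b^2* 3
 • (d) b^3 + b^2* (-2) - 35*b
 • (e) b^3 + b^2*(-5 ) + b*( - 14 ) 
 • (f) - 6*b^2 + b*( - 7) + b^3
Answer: f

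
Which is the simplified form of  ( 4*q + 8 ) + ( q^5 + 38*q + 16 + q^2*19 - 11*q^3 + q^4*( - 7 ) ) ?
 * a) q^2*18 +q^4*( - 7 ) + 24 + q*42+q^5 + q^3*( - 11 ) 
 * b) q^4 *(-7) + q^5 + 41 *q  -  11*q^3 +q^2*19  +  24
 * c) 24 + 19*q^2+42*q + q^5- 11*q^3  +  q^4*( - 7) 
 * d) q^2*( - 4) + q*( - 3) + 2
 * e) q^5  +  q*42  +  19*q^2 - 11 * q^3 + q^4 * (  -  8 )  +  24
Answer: c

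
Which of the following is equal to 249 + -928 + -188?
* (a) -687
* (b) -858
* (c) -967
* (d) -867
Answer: d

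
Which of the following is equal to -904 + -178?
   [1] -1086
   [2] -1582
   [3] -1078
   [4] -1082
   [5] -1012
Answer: 4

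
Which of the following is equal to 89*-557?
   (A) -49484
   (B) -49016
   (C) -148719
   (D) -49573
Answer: D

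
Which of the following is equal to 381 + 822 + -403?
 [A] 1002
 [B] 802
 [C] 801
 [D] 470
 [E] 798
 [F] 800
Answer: F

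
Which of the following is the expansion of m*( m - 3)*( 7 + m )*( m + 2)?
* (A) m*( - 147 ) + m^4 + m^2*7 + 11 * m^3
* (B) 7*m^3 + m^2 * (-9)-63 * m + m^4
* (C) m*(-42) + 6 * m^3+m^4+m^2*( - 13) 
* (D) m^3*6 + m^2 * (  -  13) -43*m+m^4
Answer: C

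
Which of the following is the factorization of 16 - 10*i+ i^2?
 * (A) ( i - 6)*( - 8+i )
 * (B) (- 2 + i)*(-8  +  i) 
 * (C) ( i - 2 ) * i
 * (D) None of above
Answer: B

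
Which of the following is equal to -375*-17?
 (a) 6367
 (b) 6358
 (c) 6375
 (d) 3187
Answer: c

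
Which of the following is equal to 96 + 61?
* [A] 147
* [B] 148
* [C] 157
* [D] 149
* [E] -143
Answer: C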